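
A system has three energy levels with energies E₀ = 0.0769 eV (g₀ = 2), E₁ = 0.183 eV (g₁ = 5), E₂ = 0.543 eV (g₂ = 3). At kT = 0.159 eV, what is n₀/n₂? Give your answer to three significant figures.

12.5

n₀/n₂ = (g₀/g₂) exp[−(E₀−E₂)/kT] = (2/3) × exp(−(-0.4661 eV)/(0.159 eV)) = (2/3) × exp(2.9314) = 12.5.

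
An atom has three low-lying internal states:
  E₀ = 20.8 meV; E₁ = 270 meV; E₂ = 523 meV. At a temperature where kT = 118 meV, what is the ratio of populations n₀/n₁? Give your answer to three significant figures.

8.26

n₀/n₁ = exp[−(E₀−E₁)/kT] = exp(−(-249.2 meV)/(118 meV)) = exp(2.1119) = 8.26.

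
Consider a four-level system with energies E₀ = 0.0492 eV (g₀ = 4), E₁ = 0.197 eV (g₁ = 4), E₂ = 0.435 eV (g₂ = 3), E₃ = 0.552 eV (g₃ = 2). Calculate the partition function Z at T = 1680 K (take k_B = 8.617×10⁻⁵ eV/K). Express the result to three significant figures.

Z = 4.07

k_BT = 8.617×10⁻⁵ × 1680 K = 0.14477 eV.
Eᵢ/kT = 0.33985, 1.3608, 3.0048, 3.8129.
Z = Σ gᵢe^(−Eᵢ/kT) = 4·e^(−0.33985) + 4·e^(−1.3608) + 3·e^(−3.0048) + 2·e^(−3.8129) = 2.8475 + 1.0258 + 0.14865 + 0.044168 = 4.0661.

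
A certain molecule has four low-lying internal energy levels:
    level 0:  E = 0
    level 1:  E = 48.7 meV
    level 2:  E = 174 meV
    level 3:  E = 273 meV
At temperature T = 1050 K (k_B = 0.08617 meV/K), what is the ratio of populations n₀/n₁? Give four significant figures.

k_BT = 0.08617 × 1050 K = 90.4785 meV.
n₀/n₁ = exp[−(E₀−E₁)/kT] = exp(−(-48.7 meV)/(90.4785 meV)) = exp(0.538249) = 1.713.

1.713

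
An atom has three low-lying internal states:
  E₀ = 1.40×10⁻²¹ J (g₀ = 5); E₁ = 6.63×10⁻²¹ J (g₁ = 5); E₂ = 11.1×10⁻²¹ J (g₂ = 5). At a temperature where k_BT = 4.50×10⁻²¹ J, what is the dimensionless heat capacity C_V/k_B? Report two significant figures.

0.49

Eᵢ/kT = 0.3111, 1.473, 2.467.
Z = Σ gᵢe^(−Eᵢ/kT) = 5·e^(−0.3111) + 5·e^(−1.473) + 5·e^(−2.467) = 3.663 + 1.146 + 0.4242 = 5.233.
⟨E⟩ = 3.332, ⟨E²⟩ = 20.99.
C_V/k_B = (⟨E²⟩ − ⟨E⟩²)/(kT)² = (20.99 − 11.10)/20.25 = 0.49.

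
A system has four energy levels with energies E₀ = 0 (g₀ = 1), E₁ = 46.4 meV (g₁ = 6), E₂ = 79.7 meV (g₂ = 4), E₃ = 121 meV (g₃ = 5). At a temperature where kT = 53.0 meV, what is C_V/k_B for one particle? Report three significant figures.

0.428

Eᵢ/kT = 0, 0.87547, 1.5038, 2.2830.
Z = Σ gᵢe^(−Eᵢ/kT) = 1·e^(−0) + 6·e^(−0.87547) + 4·e^(−1.5038) + 5·e^(−2.2830) = 1.0000 + 2.5000 + 0.88914 + 0.50989 = 4.8990.
⟨E⟩ = 50.737 meV, ⟨E²⟩ = 3775.4 meV².
C_V/k_B = (⟨E²⟩ − ⟨E⟩²)/(kT)² = (3775.4 − 2574.2)/2809.0 = 0.428.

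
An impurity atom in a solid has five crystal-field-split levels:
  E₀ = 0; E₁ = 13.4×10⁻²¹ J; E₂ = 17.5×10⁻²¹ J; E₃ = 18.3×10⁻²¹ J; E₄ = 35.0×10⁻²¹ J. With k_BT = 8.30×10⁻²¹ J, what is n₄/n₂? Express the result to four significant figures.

n₄/n₂ = exp[−(E₄−E₂)/kT] = exp(−(17.5 ×10⁻²¹ J)/(8.30 ×10⁻²¹ J)) = exp(-2.10843) = 0.1214.

0.1214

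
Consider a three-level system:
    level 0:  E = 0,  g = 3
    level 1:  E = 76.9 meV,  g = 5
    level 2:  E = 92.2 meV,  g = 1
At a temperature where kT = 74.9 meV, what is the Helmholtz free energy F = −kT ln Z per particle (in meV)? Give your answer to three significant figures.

Eᵢ/kT = 0, 1.0267, 1.2310.
Z = Σ gᵢe^(−Eᵢ/kT) = 3·e^(−0) + 5·e^(−1.0267) + 1·e^(−1.2310) = 3.0000 + 1.7909 + 0.29200 = 5.0829.
F = −kT ln Z = −74.9 × ln(5.0829) = −74.9 × 1.6259 = -122 meV.

-122 meV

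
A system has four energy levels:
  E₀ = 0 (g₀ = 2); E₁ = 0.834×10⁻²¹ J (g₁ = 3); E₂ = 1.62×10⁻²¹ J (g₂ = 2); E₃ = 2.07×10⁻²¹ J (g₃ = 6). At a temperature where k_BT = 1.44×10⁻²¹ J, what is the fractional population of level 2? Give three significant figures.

Eᵢ/kT = 0, 0.57917, 1.1250, 1.4375.
Z = Σ gᵢe^(−Eᵢ/kT) = 2·e^(−0) + 3·e^(−0.57917) + 2·e^(−1.1250) + 6·e^(−1.4375) = 2.0000 + 1.6811 + 0.64930 + 1.4251 = 5.7555.
P₂ = g₂ e^(−E₂/kT) / Z = 0.64930/5.7555 = 0.113.

0.113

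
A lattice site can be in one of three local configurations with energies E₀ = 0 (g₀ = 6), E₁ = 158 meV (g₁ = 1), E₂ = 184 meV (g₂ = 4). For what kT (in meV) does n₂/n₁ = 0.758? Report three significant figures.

n₂/n₁ = (g₂/g₁) exp[−(E₂−E₁)/kT] = 0.758.
⇒ (E₂−E₁)/kT = ln((4/1)/0.758) = ln(5.2770) = 1.6634.
kT = 26 meV / 1.6634 = 15.6 meV.

15.6 meV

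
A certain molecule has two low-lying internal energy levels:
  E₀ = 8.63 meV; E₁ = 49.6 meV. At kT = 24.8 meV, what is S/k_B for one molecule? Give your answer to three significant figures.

0.441

Eᵢ/kT = 0.34798, 2.0000.
Z = Σ e^(−Eᵢ/kT) = e^(−0.34798) + e^(−2.0000) = 0.70611 + 0.13534 = 0.84145.
⟨E⟩ = Σ EᵢPᵢ = 15.220 meV.
S/k_B = ln Z + ⟨E⟩/kT = ln(0.84145) + 15.220/24.8 = -0.17263 + 0.61371 = 0.441.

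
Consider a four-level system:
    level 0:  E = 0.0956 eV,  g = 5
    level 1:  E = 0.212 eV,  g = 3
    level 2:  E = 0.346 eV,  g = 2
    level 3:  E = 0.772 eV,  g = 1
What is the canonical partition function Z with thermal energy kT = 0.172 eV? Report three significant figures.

Eᵢ/kT = 0.55581, 1.2326, 2.0116, 4.4884.
Z = Σ gᵢe^(−Eᵢ/kT) = 5·e^(−0.55581) + 3·e^(−1.2326) + 2·e^(−2.0116) + 1·e^(−4.4884) = 2.8680 + 0.87460 + 0.26755 + 0.011239 = 4.0214.

Z = 4.02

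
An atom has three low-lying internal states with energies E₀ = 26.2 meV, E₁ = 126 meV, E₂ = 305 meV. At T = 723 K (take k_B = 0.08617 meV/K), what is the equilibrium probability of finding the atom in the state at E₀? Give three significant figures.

k_BT = 0.08617 × 723 K = 62.301 meV.
Eᵢ/kT = 0.42054, 2.0224, 4.8956.
Z = Σ e^(−Eᵢ/kT) = e^(−0.42054) + e^(−2.0224) + e^(−4.8956) = 0.65669 + 0.13234 + 0.0074794 = 0.79651.
P₀ = e^(−E₀/kT) / Z = 0.65669/0.79651 = 0.824.

0.824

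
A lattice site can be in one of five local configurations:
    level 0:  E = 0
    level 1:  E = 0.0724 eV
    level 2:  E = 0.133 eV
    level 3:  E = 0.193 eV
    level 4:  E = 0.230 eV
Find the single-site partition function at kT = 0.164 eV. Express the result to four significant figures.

Eᵢ/kT = 0, 0.441463, 0.810976, 1.17683, 1.40244.
Z = Σ e^(−Eᵢ/kT) = e^(−0) + e^(−0.441463) + e^(−0.810976) + e^(−1.17683) + e^(−1.40244) = 1.00000 + 0.643095 + 0.444424 + 0.308254 + 0.245996 = 2.64177.

Z = 2.642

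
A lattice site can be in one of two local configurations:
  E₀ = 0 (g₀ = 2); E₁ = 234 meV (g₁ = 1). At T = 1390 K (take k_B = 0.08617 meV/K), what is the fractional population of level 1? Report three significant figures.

k_BT = 0.08617 × 1390 K = 119.78 meV.
Eᵢ/kT = 0, 1.9536.
Z = Σ gᵢe^(−Eᵢ/kT) = 2·e^(−0) + 1·e^(−1.9536) = 2.0000 + 0.14176 = 2.1418.
P₁ = g₁ e^(−E₁/kT) / Z = 0.14176/2.1418 = 0.0662.

0.0662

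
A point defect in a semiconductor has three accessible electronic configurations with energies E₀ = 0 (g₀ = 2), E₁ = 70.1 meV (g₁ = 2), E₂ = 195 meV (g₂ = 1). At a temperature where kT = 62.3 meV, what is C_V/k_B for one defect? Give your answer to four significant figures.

Eᵢ/kT = 0, 1.12520, 3.13002.
Z = Σ gᵢe^(−Eᵢ/kT) = 2·e^(−0) + 2·e^(−1.12520) + 1·e^(−3.13002) = 2.00000 + 0.649175 + 0.0437169 = 2.69289.
⟨E⟩ = 20.0647 meV, ⟨E²⟩ = 1801.93 meV².
C_V/k_B = (⟨E²⟩ − ⟨E⟩²)/(kT)² = (1801.93 − 402.592)/3881.29 = 0.3605.

0.3605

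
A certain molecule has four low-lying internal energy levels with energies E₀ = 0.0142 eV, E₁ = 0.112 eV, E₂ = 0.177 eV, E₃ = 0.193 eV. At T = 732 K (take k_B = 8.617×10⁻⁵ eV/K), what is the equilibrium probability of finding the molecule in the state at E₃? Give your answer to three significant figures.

k_BT = 8.617×10⁻⁵ × 732 K = 0.063076 eV.
Eᵢ/kT = 0.22513, 1.7756, 2.8061, 3.0598.
Z = Σ e^(−Eᵢ/kT) = e^(−0.22513) + e^(−1.7756) + e^(−2.8061) + e^(−3.0598) = 0.79841 + 0.16938 + 0.060440 + 0.046897 = 1.0751.
P₃ = e^(−E₃/kT) / Z = 0.046897/1.0751 = 0.0436.

0.0436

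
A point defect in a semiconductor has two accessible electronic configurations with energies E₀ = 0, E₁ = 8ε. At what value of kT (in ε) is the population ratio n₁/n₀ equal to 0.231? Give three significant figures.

5.46 ε

n₁/n₀ = exp[−(E₁−E₀)/kT] = 0.231.
⇒ (E₁−E₀)/kT = ln(1/0.231) = ln(4.3290) = 1.4653.
kT = 8ε / 1.4653 = 5.46 ε.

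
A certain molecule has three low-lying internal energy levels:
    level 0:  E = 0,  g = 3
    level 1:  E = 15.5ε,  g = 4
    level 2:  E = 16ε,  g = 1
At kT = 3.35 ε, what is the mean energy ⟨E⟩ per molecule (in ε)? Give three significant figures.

Eᵢ/kT = 0, 4.6269, 4.7761.
Z = Σ gᵢe^(−Eᵢ/kT) = 3·e^(−0) + 4·e^(−4.6269) + 1·e^(−4.7761) = 3.0000 + 0.039140 + 0.0084288 = 3.0476.
⟨E⟩ = Σ Eᵢ gᵢe^(−Eᵢ/kT) / Z = (0·3.0000 + 15.5·0.039140 + 16·0.0084288) / 3.0476 = 0.243 ε.

0.243 ε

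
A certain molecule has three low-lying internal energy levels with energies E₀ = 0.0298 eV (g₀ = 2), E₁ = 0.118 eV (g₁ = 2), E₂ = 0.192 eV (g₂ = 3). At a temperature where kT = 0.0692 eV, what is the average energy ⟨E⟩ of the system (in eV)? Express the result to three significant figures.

0.0635 eV

Eᵢ/kT = 0.43064, 1.7052, 2.7746.
Z = Σ gᵢe^(−Eᵢ/kT) = 2·e^(−0.43064) + 2·e^(−1.7052) + 3·e^(−2.7746) = 1.3002 + 0.36347 + 0.18712 = 1.8508.
⟨E⟩ = Σ Eᵢ gᵢe^(−Eᵢ/kT) / Z = (0.0298·1.3002 + 0.118·0.36347 + 0.192·0.18712) / 1.8508 = 0.0635 eV.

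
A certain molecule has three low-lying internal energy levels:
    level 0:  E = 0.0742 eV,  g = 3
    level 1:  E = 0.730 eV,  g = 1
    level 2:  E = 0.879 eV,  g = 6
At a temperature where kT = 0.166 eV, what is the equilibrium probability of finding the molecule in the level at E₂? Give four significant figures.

Eᵢ/kT = 0.446988, 4.39759, 5.29518.
Z = Σ gᵢe^(−Eᵢ/kT) = 3·e^(−0.446988) + 1·e^(−4.39759) + 6·e^(−5.29518) = 1.91865 + 0.0123070 + 0.0300943 = 1.96105.
P₂ = g₂ e^(−E₂/kT) / Z = 0.0300943/1.96105 = 0.01535.

0.01535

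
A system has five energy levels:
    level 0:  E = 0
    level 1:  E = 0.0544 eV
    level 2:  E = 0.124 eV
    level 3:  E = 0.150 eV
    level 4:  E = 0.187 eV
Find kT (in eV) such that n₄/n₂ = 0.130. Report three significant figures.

n₄/n₂ = exp[−(E₄−E₂)/kT] = 0.130.
⇒ (E₄−E₂)/kT = ln(1/0.130) = ln(7.6923) = 2.0402.
kT = 0.063 eV / 2.0402 = 0.0309 eV.

0.0309 eV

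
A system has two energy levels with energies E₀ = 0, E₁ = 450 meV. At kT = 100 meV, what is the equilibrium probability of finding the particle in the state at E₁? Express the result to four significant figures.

Eᵢ/kT = 0, 4.50000.
Z = Σ e^(−Eᵢ/kT) = e^(−0) + e^(−4.50000) = 1.00000 + 0.0111090 = 1.01111.
P₁ = e^(−E₁/kT) / Z = 0.0111090/1.01111 = 0.01099.

0.01099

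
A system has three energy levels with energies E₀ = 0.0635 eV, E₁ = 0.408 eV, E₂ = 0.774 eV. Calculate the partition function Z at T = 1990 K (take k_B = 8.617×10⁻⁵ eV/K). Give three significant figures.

k_BT = 8.617×10⁻⁵ × 1990 K = 0.17148 eV.
Eᵢ/kT = 0.37031, 2.3793, 4.5136.
Z = Σ e^(−Eᵢ/kT) = e^(−0.37031) + e^(−2.3793) + e^(−4.5136) = 0.69052 + 0.092615 + 0.010959 = 0.79409.

Z = 0.794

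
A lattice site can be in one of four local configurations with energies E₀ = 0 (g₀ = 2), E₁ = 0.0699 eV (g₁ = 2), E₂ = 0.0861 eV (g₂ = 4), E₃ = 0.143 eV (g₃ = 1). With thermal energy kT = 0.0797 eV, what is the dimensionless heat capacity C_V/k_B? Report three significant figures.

Eᵢ/kT = 0, 0.87704, 1.0803, 1.7942.
Z = Σ gᵢe^(−Eᵢ/kT) = 2·e^(−0) + 2·e^(−0.87704) + 4·e^(−1.0803) + 1·e^(−1.7942) = 2.0000 + 0.83202 + 1.3580 + 0.16626 = 4.3563.
⟨E⟩ = 0.045648 eV, ⟨E²⟩ = 0.0040246 eV².
C_V/k_B = (⟨E²⟩ − ⟨E⟩²)/(kT)² = (0.0040246 − 0.0020837)/0.0063521 = 0.306.

0.306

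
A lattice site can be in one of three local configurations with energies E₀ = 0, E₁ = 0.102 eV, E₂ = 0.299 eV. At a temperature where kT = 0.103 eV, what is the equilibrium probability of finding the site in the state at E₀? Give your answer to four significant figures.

Eᵢ/kT = 0, 0.990291, 2.90291.
Z = Σ e^(−Eᵢ/kT) = e^(−0) + e^(−0.990291) + e^(−2.90291) = 1.00000 + 0.371469 + 0.0548633 = 1.42633.
P₀ = e^(−E₀/kT) / Z = 1.00000/1.42633 = 0.7011.

0.7011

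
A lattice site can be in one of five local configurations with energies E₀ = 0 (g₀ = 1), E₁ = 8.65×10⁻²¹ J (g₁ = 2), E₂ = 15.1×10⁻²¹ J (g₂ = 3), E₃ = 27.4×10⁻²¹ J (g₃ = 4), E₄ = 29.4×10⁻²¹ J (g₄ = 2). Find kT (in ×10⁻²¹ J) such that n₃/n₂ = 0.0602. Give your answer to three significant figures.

n₃/n₂ = (g₃/g₂) exp[−(E₃−E₂)/kT] = 0.0602.
⇒ (E₃−E₂)/kT = ln((4/3)/0.0602) = ln(22.148) = 3.0977.
kT = 12.3 ×10⁻²¹ J / 3.0977 = 3.97 ×10⁻²¹ J.

3.97 ×10⁻²¹ J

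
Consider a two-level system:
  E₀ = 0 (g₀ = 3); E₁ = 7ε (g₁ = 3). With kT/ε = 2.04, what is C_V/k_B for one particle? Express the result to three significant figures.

0.357

Eᵢ/kT = 0, 3.4314.
Z = Σ gᵢe^(−Eᵢ/kT) = 3·e^(−0) + 3·e^(−3.4314) = 3.0000 + 0.097025 = 3.0970.
⟨E⟩ = 0.21930 ε, ⟨E²⟩ = 1.5351 ε².
C_V/k_B = (⟨E²⟩ − ⟨E⟩²)/(kT)² = (1.5351 − 0.048092)/4.1616 = 0.357.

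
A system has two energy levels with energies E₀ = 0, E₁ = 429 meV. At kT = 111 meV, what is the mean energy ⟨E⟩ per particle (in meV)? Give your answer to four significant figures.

Eᵢ/kT = 0, 3.86486.
Z = Σ e^(−Eᵢ/kT) = e^(−0) + e^(−3.86486) = 1.00000 + 0.0209659 = 1.02097.
⟨E⟩ = Σ Eᵢ e^(−Eᵢ/kT) / Z = (0·1.00000 + 429·0.0209659) / 1.02097 = 8.810 meV.

8.810 meV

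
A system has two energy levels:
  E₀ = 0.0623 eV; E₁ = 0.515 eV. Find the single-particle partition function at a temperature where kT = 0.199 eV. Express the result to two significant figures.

Eᵢ/kT = 0.3131, 2.588.
Z = Σ e^(−Eᵢ/kT) = e^(−0.3131) + e^(−2.588) = 0.7312 + 0.07517 = 0.8064.

Z = 0.81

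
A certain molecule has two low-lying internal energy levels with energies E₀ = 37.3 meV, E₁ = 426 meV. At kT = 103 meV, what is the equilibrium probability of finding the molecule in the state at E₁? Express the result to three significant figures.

Eᵢ/kT = 0.36214, 4.1359.
Z = Σ e^(−Eᵢ/kT) = e^(−0.36214) + e^(−4.1359) = 0.69618 + 0.015988 = 0.71217.
P₁ = e^(−E₁/kT) / Z = 0.015988/0.71217 = 0.0224.

0.0224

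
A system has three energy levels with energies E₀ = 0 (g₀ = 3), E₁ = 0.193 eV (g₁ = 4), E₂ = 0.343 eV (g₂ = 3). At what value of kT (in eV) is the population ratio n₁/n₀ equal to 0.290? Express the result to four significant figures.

0.1265 eV

n₁/n₀ = (g₁/g₀) exp[−(E₁−E₀)/kT] = 0.290.
⇒ (E₁−E₀)/kT = ln((4/3)/0.290) = ln(4.59770) = 1.52556.
kT = 0.193 eV / 1.52556 = 0.1265 eV.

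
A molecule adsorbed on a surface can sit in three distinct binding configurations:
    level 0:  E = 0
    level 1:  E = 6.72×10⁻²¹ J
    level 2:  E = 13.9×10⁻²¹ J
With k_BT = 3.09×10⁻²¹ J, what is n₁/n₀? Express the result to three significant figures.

n₁/n₀ = exp[−(E₁−E₀)/kT] = exp(−(6.72 ×10⁻²¹ J)/(3.09 ×10⁻²¹ J)) = exp(-2.1748) = 0.114.

0.114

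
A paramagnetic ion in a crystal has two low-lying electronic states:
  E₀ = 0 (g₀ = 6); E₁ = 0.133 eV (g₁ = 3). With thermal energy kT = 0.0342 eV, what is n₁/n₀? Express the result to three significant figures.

0.0102

n₁/n₀ = (g₁/g₀) exp[−(E₁−E₀)/kT] = (3/6) × exp(−(0.133 eV)/(0.0342 eV)) = (3/6) × exp(-3.8889) = 0.0102.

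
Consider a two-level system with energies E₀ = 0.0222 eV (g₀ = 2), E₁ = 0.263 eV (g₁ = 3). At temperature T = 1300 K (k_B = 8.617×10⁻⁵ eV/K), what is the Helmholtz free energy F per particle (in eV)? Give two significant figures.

-0.073 eV

k_BT = 8.617×10⁻⁵ × 1300 K = 0.1120 eV.
Eᵢ/kT = 0.1982, 2.348.
Z = Σ gᵢe^(−Eᵢ/kT) = 2·e^(−0.1982) + 3·e^(−2.348) = 1.640 + 0.2867 = 1.927.
F = −kT ln Z = −0.1120 × ln(1.927) = −0.1120 × 0.6560 = -0.073 eV.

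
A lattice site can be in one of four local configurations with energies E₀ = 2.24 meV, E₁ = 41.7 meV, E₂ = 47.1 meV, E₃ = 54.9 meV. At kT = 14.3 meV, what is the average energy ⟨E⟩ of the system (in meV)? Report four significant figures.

Eᵢ/kT = 0.156643, 2.91608, 3.29371, 3.83916.
Z = Σ e^(−Eᵢ/kT) = e^(−0.156643) + e^(−2.91608) + e^(−3.29371) + e^(−3.83916) = 0.855009 + 0.0541455 + 0.0371159 + 0.0215117 = 0.967782.
⟨E⟩ = Σ Eᵢ e^(−Eᵢ/kT) / Z = (2.24·0.855009 + 41.7·0.0541455 + 47.1·0.0371159 + 54.9·0.0215117) / 0.967782 = 7.339 meV.

7.339 meV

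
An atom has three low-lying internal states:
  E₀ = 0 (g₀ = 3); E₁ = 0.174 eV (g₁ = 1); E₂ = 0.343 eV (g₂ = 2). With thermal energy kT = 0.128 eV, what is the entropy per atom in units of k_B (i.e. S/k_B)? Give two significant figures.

1.4

Eᵢ/kT = 0, 1.359, 2.680.
Z = Σ gᵢe^(−Eᵢ/kT) = 3·e^(−0) + 1·e^(−1.359) + 2·e^(−2.680) = 3.000 + 0.2569 + 0.1371 = 3.394.
⟨E⟩ = Σ EᵢPᵢ = 0.02703 eV.
S/k_B = ln Z + ⟨E⟩/kT = ln(3.394) + 0.02703/0.128 = 1.222 + 0.2112 = 1.4.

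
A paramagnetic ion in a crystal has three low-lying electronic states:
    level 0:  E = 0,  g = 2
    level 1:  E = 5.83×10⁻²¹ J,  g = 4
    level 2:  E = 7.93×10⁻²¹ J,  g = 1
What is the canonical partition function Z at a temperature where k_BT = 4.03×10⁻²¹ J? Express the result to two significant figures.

Eᵢ/kT = 0, 1.447, 1.968.
Z = Σ gᵢe^(−Eᵢ/kT) = 2·e^(−0) + 4·e^(−1.447) + 1·e^(−1.968) = 2.000 + 0.9411 + 0.1397 = 3.081.

Z = 3.1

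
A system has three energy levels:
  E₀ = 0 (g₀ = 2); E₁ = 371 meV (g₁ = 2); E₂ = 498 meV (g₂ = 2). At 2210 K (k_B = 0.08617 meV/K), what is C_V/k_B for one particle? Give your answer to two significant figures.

0.71

k_BT = 0.08617 × 2210 K = 190.4 meV.
Eᵢ/kT = 0, 1.949, 2.616.
Z = Σ gᵢe^(−Eᵢ/kT) = 2·e^(−0) + 2·e^(−1.949) + 2·e^(−2.616) = 2.000 + 0.2848 + 0.1462 = 2.431.
⟨E⟩ = 73.41 meV, ⟨E²⟩ = 31040 meV².
C_V/k_B = (⟨E²⟩ − ⟨E⟩²)/(kT)² = (31040 − 5389)/36250 = 0.71.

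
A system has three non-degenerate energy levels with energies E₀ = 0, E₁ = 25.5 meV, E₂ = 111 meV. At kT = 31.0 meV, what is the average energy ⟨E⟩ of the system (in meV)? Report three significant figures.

Eᵢ/kT = 0, 0.82258, 3.5806.
Z = Σ e^(−Eᵢ/kT) = e^(−0) + e^(−0.82258) + e^(−3.5806) = 1.0000 + 0.43930 + 0.027859 = 1.4672.
⟨E⟩ = Σ Eᵢ e^(−Eᵢ/kT) / Z = (0·1.0000 + 25.5·0.43930 + 111·0.027859) / 1.4672 = 9.74 meV.

9.74 meV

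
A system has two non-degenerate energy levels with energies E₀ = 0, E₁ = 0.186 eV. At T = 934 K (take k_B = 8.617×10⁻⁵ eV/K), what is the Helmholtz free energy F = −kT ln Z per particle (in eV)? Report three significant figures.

-0.00761 eV

k_BT = 8.617×10⁻⁵ × 934 K = 0.080483 eV.
Eᵢ/kT = 0, 2.3110.
Z = Σ e^(−Eᵢ/kT) = e^(−0) + e^(−2.3110) = 1.0000 + 0.099162 = 1.0992.
F = −kT ln Z = −0.080483 × ln(1.0992) = −0.080483 × 0.094583 = -0.00761 eV.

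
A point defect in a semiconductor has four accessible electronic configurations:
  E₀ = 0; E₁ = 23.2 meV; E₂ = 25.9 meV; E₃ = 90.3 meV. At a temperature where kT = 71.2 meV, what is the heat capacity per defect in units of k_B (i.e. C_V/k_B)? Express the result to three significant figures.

Eᵢ/kT = 0, 0.32584, 0.36376, 1.2683.
Z = Σ e^(−Eᵢ/kT) = e^(−0) + e^(−0.32584) + e^(−0.36376) + e^(−1.2683) = 1.0000 + 0.72192 + 0.69506 + 0.28131 = 2.6983.
⟨E⟩ = 22.293 meV, ⟨E²⟩ = 1166.9 meV².
C_V/k_B = (⟨E²⟩ − ⟨E⟩²)/(kT)² = (1166.9 − 496.98)/5069.4 = 0.132.

0.132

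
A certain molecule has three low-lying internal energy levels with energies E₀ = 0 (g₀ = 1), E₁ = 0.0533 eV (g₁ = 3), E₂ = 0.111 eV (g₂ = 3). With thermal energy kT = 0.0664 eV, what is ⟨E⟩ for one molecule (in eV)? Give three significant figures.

Eᵢ/kT = 0, 0.80271, 1.6717.
Z = Σ gᵢe^(−Eᵢ/kT) = 1·e^(−0) + 3·e^(−0.80271) + 3·e^(−1.6717) = 1.0000 + 1.3443 + 0.56378 = 2.9081.
⟨E⟩ = Σ Eᵢ gᵢe^(−Eᵢ/kT) / Z = (0·1.0000 + 0.0533·1.3443 + 0.111·0.56378) / 2.9081 = 0.0462 eV.

0.0462 eV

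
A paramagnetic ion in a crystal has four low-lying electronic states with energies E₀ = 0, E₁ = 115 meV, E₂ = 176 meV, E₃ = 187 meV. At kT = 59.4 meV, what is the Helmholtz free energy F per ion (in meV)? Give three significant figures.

-12.7 meV

Eᵢ/kT = 0, 1.9360, 2.9630, 3.1481.
Z = Σ e^(−Eᵢ/kT) = e^(−0) + e^(−1.9360) + e^(−2.9630) + e^(−3.1481) = 1.0000 + 0.14428 + 0.051664 + 0.042934 = 1.2389.
F = −kT ln Z = −59.4 × ln(1.2389) = −59.4 × 0.21422 = -12.7 meV.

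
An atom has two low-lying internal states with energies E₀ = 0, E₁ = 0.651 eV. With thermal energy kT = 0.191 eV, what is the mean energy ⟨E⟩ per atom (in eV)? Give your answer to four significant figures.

0.02085 eV

Eᵢ/kT = 0, 3.40838.
Z = Σ e^(−Eᵢ/kT) = e^(−0) + e^(−3.40838) = 1.00000 + 0.0330948 = 1.03309.
⟨E⟩ = Σ Eᵢ e^(−Eᵢ/kT) / Z = (0·1.00000 + 0.651·0.0330948) / 1.03309 = 0.02085 eV.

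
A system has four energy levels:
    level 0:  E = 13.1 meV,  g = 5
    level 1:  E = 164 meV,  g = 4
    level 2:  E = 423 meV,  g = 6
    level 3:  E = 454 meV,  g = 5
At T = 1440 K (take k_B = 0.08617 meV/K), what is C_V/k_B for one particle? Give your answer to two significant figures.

0.74

k_BT = 0.08617 × 1440 K = 124.1 meV.
Eᵢ/kT = 0.1056, 1.322, 3.409, 3.658.
Z = Σ gᵢe^(−Eᵢ/kT) = 5·e^(−0.1056) + 4·e^(−1.322) + 6·e^(−3.409) + 5·e^(−3.658) = 4.499 + 1.066 + 0.1984 + 0.1289 = 5.892.
⟨E⟩ = 63.85 meV, ⟨E²⟩ = 15530 meV².
C_V/k_B = (⟨E²⟩ − ⟨E⟩²)/(kT)² = (15530 − 4077)/15400 = 0.74.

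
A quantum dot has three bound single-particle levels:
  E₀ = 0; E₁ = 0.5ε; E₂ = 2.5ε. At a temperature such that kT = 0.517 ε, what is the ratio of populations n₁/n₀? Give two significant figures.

0.38

n₁/n₀ = exp[−(E₁−E₀)/kT] = exp(−(0.5ε)/(0.517ε)) = exp(-0.9671) = 0.38.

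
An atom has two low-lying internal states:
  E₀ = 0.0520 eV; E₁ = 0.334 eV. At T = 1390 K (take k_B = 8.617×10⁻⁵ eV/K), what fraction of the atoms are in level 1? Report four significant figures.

k_BT = 8.617×10⁻⁵ × 1390 K = 0.119776 eV.
Eᵢ/kT = 0.434144, 2.78854.
Z = Σ e^(−Eᵢ/kT) = e^(−0.434144) + e^(−2.78854) = 0.647819 + 0.0615110 = 0.709330.
P₁ = e^(−E₁/kT) / Z = 0.0615110/0.709330 = 0.08672.

0.08672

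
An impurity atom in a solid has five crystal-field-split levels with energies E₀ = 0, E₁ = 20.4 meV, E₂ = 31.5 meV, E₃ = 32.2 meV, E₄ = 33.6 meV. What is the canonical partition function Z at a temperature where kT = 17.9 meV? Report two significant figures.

Eᵢ/kT = 0, 1.140, 1.760, 1.799, 1.877.
Z = Σ e^(−Eᵢ/kT) = e^(−0) + e^(−1.140) + e^(−1.760) + e^(−1.799) + e^(−1.877) = 1.000 + 0.3198 + 0.1720 + 0.1655 + 0.1530 = 1.810.

Z = 1.8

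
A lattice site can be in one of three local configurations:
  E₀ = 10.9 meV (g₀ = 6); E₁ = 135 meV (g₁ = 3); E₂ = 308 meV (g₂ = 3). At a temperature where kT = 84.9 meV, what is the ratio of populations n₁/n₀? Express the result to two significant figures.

n₁/n₀ = (g₁/g₀) exp[−(E₁−E₀)/kT] = (3/6) × exp(−(124.1 meV)/(84.9 meV)) = (3/6) × exp(-1.462) = 0.12.

0.12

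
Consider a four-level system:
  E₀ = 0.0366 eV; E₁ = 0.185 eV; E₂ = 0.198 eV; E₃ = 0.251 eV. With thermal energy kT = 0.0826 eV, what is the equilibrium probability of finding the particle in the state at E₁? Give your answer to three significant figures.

Eᵢ/kT = 0.44310, 2.2397, 2.3971, 3.0387.
Z = Σ e^(−Eᵢ/kT) = e^(−0.44310) + e^(−2.2397) + e^(−2.3971) + e^(−3.0387) = 0.64204 + 0.10649 + 0.090981 + 0.047897 = 0.88741.
P₁ = e^(−E₁/kT) / Z = 0.10649/0.88741 = 0.120.

0.120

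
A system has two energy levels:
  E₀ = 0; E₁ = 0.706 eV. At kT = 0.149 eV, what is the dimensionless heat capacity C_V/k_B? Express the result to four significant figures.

0.1931

Eᵢ/kT = 0, 4.73826.
Z = Σ e^(−Eᵢ/kT) = e^(−0) + e^(−4.73826) = 1.00000 + 0.00875386 = 1.00875.
⟨E⟩ = 0.00612662 eV, ⟨E²⟩ = 0.00432539 eV².
C_V/k_B = (⟨E²⟩ − ⟨E⟩²)/(kT)² = (0.00432539 − 0.0000375355)/0.0222010 = 0.1931.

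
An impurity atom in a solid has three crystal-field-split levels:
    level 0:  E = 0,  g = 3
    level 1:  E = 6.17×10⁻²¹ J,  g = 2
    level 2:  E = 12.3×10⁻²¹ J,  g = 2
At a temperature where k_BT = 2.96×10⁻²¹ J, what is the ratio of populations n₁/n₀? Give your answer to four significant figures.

0.08292

n₁/n₀ = (g₁/g₀) exp[−(E₁−E₀)/kT] = (2/3) × exp(−(6.17 ×10⁻²¹ J)/(2.96 ×10⁻²¹ J)) = (2/3) × exp(-2.08446) = 0.08292.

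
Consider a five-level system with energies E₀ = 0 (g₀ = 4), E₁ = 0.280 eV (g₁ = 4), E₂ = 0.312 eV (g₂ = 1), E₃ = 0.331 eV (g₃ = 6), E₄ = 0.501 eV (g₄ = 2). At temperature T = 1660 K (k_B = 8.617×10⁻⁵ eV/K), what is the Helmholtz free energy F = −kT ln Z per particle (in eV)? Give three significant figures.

k_BT = 8.617×10⁻⁵ × 1660 K = 0.14304 eV.
Eᵢ/kT = 0, 1.9575, 2.1812, 2.3140, 3.5025.
Z = Σ gᵢe^(−Eᵢ/kT) = 4·e^(−0) + 4·e^(−1.9575) + 1·e^(−2.1812) + 6·e^(−2.3140) + 2·e^(−3.5025) = 4.0000 + 0.56484 + 0.11291 + 0.59319 + 0.060244 = 5.3312.
F = −kT ln Z = −0.14304 × ln(5.3312) = −0.14304 × 1.6736 = -0.239 eV.

-0.239 eV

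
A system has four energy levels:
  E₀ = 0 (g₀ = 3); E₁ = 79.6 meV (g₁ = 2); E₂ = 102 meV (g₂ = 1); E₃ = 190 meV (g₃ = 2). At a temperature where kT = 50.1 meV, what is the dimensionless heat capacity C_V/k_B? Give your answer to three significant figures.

Eᵢ/kT = 0, 1.5888, 2.0359, 3.7924.
Z = Σ gᵢe^(−Eᵢ/kT) = 3·e^(−0) + 2·e^(−1.5888) + 1·e^(−2.0359) + 2·e^(−3.7924) = 3.0000 + 0.40834 + 0.13056 + 0.045083 = 3.5840.
⟨E⟩ = 15.175 meV, ⟨E²⟩ = 1555.0 meV².
C_V/k_B = (⟨E²⟩ − ⟨E⟩²)/(kT)² = (1555.0 − 230.28)/2510.0 = 0.528.

0.528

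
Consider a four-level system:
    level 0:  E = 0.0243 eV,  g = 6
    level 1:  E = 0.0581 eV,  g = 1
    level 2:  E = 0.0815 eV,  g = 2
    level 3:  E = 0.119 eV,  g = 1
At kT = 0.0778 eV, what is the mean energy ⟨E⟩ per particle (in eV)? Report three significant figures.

Eᵢ/kT = 0.31234, 0.74679, 1.0476, 1.5296.
Z = Σ gᵢe^(−Eᵢ/kT) = 6·e^(−0.31234) + 1·e^(−0.74679) + 2·e^(−1.0476) + 1·e^(−1.5296) = 4.3904 + 0.47389 + 0.70156 + 0.21662 = 5.7825.
⟨E⟩ = Σ Eᵢ gᵢe^(−Eᵢ/kT) / Z = (0.0243·4.3904 + 0.0581·0.47389 + 0.0815·0.70156 + 0.119·0.21662) / 5.7825 = 0.0376 eV.

0.0376 eV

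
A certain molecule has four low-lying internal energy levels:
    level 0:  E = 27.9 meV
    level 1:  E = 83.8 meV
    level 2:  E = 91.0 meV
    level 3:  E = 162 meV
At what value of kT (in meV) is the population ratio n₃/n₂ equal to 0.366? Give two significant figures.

n₃/n₂ = exp[−(E₃−E₂)/kT] = 0.366.
⇒ (E₃−E₂)/kT = ln(1/0.366) = ln(2.732) = 1.005.
kT = 71.0 meV / 1.005 = 71 meV.

71 meV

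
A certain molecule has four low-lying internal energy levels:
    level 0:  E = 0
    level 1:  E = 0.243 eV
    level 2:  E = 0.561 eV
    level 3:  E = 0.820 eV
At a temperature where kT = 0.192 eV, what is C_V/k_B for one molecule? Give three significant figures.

0.683

Eᵢ/kT = 0, 1.2656, 2.9219, 4.2708.
Z = Σ e^(−Eᵢ/kT) = e^(−0) + e^(−1.2656) + e^(−2.9219) + e^(−4.2708) = 1.0000 + 0.28207 + 0.053831 + 0.013971 = 1.3499.
⟨E⟩ = 0.081635 eV, ⟨E²⟩ = 0.031848 eV².
C_V/k_B = (⟨E²⟩ − ⟨E⟩²)/(kT)² = (0.031848 − 0.0066643)/0.036864 = 0.683.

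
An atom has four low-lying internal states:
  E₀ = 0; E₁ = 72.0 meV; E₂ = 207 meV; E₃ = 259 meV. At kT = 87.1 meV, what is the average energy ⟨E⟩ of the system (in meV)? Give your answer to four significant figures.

40.45 meV

Eᵢ/kT = 0, 0.826636, 2.37658, 2.97359.
Z = Σ e^(−Eᵢ/kT) = e^(−0) + e^(−0.826636) + e^(−2.37658) + e^(−2.97359) = 1.00000 + 0.437519 + 0.0928676 + 0.0511195 = 1.58151.
⟨E⟩ = Σ Eᵢ e^(−Eᵢ/kT) / Z = (0·1.00000 + 72.0·0.437519 + 207·0.0928676 + 259·0.0511195) / 1.58151 = 40.45 meV.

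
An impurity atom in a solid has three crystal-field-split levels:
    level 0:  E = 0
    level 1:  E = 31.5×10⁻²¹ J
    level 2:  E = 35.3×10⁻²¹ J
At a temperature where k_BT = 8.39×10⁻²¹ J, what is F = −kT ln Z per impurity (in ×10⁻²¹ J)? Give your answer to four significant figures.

Eᵢ/kT = 0, 3.75447, 4.20739.
Z = Σ e^(−Eᵢ/kT) = e^(−0) + e^(−3.75447) + e^(−4.20739) = 1.00000 + 0.0234129 + 0.0148852 = 1.03830.
F = −kT ln Z = −8.39 × ln(1.03830) = −8.39 × 0.0375848 = -0.3153 ×10⁻²¹ J.

-0.3153 ×10⁻²¹ J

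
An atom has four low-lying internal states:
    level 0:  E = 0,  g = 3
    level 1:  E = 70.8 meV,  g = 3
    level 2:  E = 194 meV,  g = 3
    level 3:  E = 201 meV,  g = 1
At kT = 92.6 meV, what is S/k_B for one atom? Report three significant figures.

Eᵢ/kT = 0, 0.76458, 2.0950, 2.1706.
Z = Σ gᵢe^(−Eᵢ/kT) = 3·e^(−0) + 3·e^(−0.76458) + 3·e^(−2.0950) + 1·e^(−2.1706) = 3.0000 + 1.3966 + 0.36921 + 0.11411 = 4.8799.
⟨E⟩ = Σ EᵢPᵢ = 39.641 meV.
S/k_B = ln Z + ⟨E⟩/kT = ln(4.8799) + 39.641/92.6 = 1.5851 + 0.42809 = 2.01.

2.01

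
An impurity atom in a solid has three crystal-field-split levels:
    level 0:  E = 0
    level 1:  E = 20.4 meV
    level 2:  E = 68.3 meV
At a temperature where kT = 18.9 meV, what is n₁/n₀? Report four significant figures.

0.3398

n₁/n₀ = exp[−(E₁−E₀)/kT] = exp(−(20.4 meV)/(18.9 meV)) = exp(-1.07937) = 0.3398.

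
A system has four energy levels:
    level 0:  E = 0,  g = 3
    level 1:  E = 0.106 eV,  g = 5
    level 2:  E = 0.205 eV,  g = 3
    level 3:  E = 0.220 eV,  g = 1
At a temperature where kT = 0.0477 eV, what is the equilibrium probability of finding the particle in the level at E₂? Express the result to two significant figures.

0.011

Eᵢ/kT = 0, 2.222, 4.298, 4.612.
Z = Σ gᵢe^(−Eᵢ/kT) = 3·e^(−0) + 5·e^(−2.222) + 3·e^(−4.298) + 1·e^(−4.612) = 3.000 + 0.5420 + 0.04079 + 0.009932 = 3.593.
P₂ = g₂ e^(−E₂/kT) / Z = 0.04079/3.593 = 0.011.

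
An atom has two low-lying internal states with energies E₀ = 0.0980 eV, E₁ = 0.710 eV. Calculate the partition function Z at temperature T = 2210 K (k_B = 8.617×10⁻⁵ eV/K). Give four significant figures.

Z = 0.6218

k_BT = 8.617×10⁻⁵ × 2210 K = 0.190436 eV.
Eᵢ/kT = 0.514609, 3.72829.
Z = Σ e^(−Eᵢ/kT) = e^(−0.514609) + e^(−3.72829) = 0.597734 + 0.0240339 = 0.621768.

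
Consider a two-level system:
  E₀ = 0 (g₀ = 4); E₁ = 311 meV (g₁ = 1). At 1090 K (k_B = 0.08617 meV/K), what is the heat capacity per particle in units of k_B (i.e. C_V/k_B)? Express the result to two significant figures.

k_BT = 0.08617 × 1090 K = 93.93 meV.
Eᵢ/kT = 0, 3.311.
Z = Σ gᵢe^(−Eᵢ/kT) = 4·e^(−0) + 1·e^(−3.311) = 4.000 + 0.03648 = 4.036.
⟨E⟩ = 2.811 meV, ⟨E²⟩ = 874.2 meV².
C_V/k_B = (⟨E²⟩ − ⟨E⟩²)/(kT)² = (874.2 − 7.902)/8823 = 0.098.

0.098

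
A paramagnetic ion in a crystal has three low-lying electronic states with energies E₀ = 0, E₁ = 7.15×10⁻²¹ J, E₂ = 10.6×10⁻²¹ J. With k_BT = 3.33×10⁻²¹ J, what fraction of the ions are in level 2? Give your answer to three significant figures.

0.0358

Eᵢ/kT = 0, 2.1471, 3.1832.
Z = Σ e^(−Eᵢ/kT) = e^(−0) + e^(−2.1471) + e^(−3.1832) = 1.0000 + 0.11682 + 0.041453 = 1.1583.
P₂ = e^(−E₂/kT) / Z = 0.041453/1.1583 = 0.0358.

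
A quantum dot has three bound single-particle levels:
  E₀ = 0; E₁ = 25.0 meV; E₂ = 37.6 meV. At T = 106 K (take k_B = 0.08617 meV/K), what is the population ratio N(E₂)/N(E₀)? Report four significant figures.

k_BT = 0.08617 × 106 K = 9.13402 meV.
n₂/n₀ = exp[−(E₂−E₀)/kT] = exp(−(37.6 meV)/(9.13402 meV)) = exp(-4.11648) = 0.01630.

0.01630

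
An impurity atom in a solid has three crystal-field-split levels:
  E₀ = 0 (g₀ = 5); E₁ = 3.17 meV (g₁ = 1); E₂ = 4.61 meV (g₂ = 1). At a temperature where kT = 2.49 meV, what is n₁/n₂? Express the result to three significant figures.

1.78

n₁/n₂ = (g₁/g₂) exp[−(E₁−E₂)/kT] = (1/1) × exp(−(-1.44 meV)/(2.49 meV)) = (1/1) × exp(0.57831) = 1.78.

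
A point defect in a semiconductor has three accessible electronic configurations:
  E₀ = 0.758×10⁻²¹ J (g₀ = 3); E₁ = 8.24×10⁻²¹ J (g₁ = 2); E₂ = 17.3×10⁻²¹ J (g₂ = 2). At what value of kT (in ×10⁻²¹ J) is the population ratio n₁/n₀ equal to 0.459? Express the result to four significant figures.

20.05 ×10⁻²¹ J

n₁/n₀ = (g₁/g₀) exp[−(E₁−E₀)/kT] = 0.459.
⇒ (E₁−E₀)/kT = ln((2/3)/0.459) = ln(1.45243) = 0.373238.
kT = 7.482 ×10⁻²¹ J / 0.373238 = 20.05 ×10⁻²¹ J.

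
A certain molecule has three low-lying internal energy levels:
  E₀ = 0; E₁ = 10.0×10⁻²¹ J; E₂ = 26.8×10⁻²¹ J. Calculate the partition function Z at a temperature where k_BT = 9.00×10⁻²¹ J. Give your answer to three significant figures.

Z = 1.38

Eᵢ/kT = 0, 1.1111, 2.9778.
Z = Σ e^(−Eᵢ/kT) = e^(−0) + e^(−1.1111) + e^(−2.9778) = 1.0000 + 0.32920 + 0.050905 = 1.3801.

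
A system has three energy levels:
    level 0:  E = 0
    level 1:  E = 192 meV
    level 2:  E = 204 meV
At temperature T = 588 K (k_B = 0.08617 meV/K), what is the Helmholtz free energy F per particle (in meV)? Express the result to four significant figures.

-2.009 meV

k_BT = 0.08617 × 588 K = 50.6680 meV.
Eᵢ/kT = 0, 3.78937, 4.02621.
Z = Σ e^(−Eᵢ/kT) = e^(−0) + e^(−3.78937) + e^(−4.02621) = 1.00000 + 0.0226098 + 0.0178418 = 1.04045.
F = −kT ln Z = −50.6680 × ln(1.04045) = −50.6680 × 0.0396533 = -2.009 meV.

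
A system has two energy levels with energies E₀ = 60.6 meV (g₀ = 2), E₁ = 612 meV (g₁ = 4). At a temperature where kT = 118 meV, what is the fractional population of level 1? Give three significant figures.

Eᵢ/kT = 0.51356, 5.1864.
Z = Σ gᵢe^(−Eᵢ/kT) = 2·e^(−0.51356) + 4·e^(−5.1864) = 1.1967 + 0.022368 = 1.2191.
P₁ = g₁ e^(−E₁/kT) / Z = 0.022368/1.2191 = 0.0183.

0.0183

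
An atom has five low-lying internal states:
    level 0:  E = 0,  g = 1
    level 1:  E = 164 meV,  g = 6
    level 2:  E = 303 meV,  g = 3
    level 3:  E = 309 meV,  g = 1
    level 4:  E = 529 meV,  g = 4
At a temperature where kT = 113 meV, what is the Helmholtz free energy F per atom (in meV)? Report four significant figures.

Eᵢ/kT = 0, 1.45133, 2.68142, 2.73451, 4.68142.
Z = Σ gᵢe^(−Eᵢ/kT) = 1·e^(−0) + 6·e^(−1.45133) + 3·e^(−2.68142) + 1·e^(−2.73451) + 4·e^(−4.68142) = 1.00000 + 1.40555 + 0.205398 + 0.0649258 + 0.0370634 = 2.71294.
F = −kT ln Z = −113 × ln(2.71294) = −113 × 0.998033 = -112.8 meV.

-112.8 meV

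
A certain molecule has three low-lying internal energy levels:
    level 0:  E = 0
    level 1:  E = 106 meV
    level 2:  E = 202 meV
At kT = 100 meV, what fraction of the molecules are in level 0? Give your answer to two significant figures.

0.68

Eᵢ/kT = 0, 1.060, 2.020.
Z = Σ e^(−Eᵢ/kT) = e^(−0) + e^(−1.060) + e^(−2.020) = 1.000 + 0.3465 + 0.1327 = 1.479.
P₀ = e^(−E₀/kT) / Z = 1.000/1.479 = 0.68.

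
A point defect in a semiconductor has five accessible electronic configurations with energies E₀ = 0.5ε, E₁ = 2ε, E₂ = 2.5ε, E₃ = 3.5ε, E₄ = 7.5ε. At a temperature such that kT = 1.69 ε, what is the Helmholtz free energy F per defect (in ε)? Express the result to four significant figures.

-0.5876 ε

Eᵢ/kT = 0.295858, 1.18343, 1.47929, 2.07101, 4.43787.
Z = Σ e^(−Eᵢ/kT) = e^(−0.295858) + e^(−1.18343) + e^(−1.47929) + e^(−2.07101) + e^(−4.43787) = 0.743893 + 0.306227 + 0.227799 + 0.126058 + 0.0118211 = 1.41580.
F = −kT ln Z = −1.69 × ln(1.41580) = −1.69 × 0.347695 = -0.5876 ε.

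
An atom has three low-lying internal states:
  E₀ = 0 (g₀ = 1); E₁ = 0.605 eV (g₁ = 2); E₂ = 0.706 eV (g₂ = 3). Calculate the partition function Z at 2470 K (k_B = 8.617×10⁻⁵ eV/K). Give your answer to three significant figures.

Z = 1.23

k_BT = 8.617×10⁻⁵ × 2470 K = 0.21284 eV.
Eᵢ/kT = 0, 2.8425, 3.3170.
Z = Σ gᵢe^(−Eᵢ/kT) = 1·e^(−0) + 2·e^(−2.8425) + 3·e^(−3.3170) = 1.0000 + 0.11656 + 0.10878 = 1.2253.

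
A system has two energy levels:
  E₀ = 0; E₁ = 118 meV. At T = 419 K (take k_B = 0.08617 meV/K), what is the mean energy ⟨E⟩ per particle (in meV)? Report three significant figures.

k_BT = 0.08617 × 419 K = 36.105 meV.
Eᵢ/kT = 0, 3.2682.
Z = Σ e^(−Eᵢ/kT) = e^(−0) + e^(−3.2682) = 1.0000 + 0.038075 = 1.0381.
⟨E⟩ = Σ Eᵢ e^(−Eᵢ/kT) / Z = (0·1.0000 + 118·0.038075) / 1.0381 = 4.33 meV.

4.33 meV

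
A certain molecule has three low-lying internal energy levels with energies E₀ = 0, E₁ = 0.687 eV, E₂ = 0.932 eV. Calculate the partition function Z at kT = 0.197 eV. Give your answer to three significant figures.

Z = 1.04

Eᵢ/kT = 0, 3.4873, 4.7310.
Z = Σ e^(−Eᵢ/kT) = e^(−0) + e^(−3.4873) + e^(−4.7310) = 1.0000 + 0.030583 + 0.0088176 = 1.0394.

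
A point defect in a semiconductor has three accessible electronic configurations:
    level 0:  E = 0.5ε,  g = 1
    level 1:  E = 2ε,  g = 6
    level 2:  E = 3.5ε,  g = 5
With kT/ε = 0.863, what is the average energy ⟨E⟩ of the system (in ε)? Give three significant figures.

Eᵢ/kT = 0.57937, 2.3175, 4.0556.
Z = Σ gᵢe^(−Eᵢ/kT) = 1·e^(−0.57937) + 6·e^(−2.3175) + 5·e^(−4.0556) = 0.56025 + 0.59112 + 0.086625 = 1.2380.
⟨E⟩ = Σ Eᵢ gᵢe^(−Eᵢ/kT) / Z = (0.5·0.56025 + 2·0.59112 + 3.5·0.086625) / 1.2380 = 1.43 ε.

1.43 ε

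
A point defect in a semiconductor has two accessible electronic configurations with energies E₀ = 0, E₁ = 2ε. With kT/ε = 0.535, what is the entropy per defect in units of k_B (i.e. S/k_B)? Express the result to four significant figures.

Eᵢ/kT = 0, 3.73832.
Z = Σ e^(−Eᵢ/kT) = e^(−0) + e^(−3.73832) = 1.00000 + 0.0237940 = 1.02379.
⟨E⟩ = Σ EᵢPᵢ = 0.0464822 ε.
S/k_B = ln Z + ⟨E⟩/kT = ln(1.02379) + 0.0464822/0.535 = 0.0235114 + 0.0868826 = 0.1104.

0.1104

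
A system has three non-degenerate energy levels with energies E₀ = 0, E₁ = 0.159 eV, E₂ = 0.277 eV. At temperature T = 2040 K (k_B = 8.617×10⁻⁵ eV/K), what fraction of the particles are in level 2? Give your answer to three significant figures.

0.128

k_BT = 8.617×10⁻⁵ × 2040 K = 0.17579 eV.
Eᵢ/kT = 0, 0.90449, 1.5757.
Z = Σ e^(−Eᵢ/kT) = e^(−0) + e^(−0.90449) + e^(−1.5757) = 1.0000 + 0.40475 + 0.20686 = 1.6116.
P₂ = e^(−E₂/kT) / Z = 0.20686/1.6116 = 0.128.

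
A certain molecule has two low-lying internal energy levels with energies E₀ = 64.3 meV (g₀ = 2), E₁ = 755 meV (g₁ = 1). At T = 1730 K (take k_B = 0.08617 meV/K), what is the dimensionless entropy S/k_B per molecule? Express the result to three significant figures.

k_BT = 0.08617 × 1730 K = 149.07 meV.
Eᵢ/kT = 0.43134, 5.0647.
Z = Σ gᵢe^(−Eᵢ/kT) = 2·e^(−0.43134) + 1·e^(−5.0647) = 1.2993 + 0.0063158 = 1.3056.
⟨E⟩ = Σ EᵢPᵢ = 67.642 meV.
S/k_B = ln Z + ⟨E⟩/kT = ln(1.3056) + 67.642/149.07 = 0.26666 + 0.45376 = 0.720.

0.720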